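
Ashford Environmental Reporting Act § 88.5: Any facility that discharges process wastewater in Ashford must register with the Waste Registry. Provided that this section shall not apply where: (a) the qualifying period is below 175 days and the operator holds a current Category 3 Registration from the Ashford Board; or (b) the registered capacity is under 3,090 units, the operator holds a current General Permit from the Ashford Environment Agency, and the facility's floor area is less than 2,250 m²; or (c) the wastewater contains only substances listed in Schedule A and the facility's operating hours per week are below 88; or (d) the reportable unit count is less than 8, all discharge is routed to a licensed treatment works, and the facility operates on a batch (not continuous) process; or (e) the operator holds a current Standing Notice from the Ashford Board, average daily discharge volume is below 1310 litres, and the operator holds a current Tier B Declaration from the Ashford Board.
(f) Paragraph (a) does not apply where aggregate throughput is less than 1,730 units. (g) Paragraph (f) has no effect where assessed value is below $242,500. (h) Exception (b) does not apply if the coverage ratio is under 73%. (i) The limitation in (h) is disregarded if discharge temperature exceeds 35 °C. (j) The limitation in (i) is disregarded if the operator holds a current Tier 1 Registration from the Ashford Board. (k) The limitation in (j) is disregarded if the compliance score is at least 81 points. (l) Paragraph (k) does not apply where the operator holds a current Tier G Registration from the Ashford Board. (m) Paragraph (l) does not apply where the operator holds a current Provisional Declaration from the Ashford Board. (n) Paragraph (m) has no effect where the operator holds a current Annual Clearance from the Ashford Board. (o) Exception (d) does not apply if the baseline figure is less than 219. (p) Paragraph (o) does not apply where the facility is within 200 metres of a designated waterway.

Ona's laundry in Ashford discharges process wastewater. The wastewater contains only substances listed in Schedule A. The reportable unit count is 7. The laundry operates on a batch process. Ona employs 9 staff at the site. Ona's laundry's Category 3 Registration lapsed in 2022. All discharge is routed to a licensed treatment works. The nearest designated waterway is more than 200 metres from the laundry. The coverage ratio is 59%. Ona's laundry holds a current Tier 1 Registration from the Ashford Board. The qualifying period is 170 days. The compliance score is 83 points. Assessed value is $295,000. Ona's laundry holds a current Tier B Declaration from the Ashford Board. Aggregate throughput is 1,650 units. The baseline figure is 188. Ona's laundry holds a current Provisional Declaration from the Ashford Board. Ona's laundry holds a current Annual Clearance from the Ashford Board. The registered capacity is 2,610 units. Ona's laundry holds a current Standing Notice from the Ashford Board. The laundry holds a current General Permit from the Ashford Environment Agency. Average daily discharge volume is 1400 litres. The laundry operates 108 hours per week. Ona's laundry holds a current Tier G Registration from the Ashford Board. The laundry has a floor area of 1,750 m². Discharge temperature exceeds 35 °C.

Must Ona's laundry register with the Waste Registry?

Yes — Ona's laundry must register with the Waste Registry.

Exception (a) requires that the operator holds a current Category 3 Registration from the Ashford Board; but the Category 3 Registration is not current, so (a) is unavailable.
All of (b)'s requirements are met (the registered capacity is 2,610 units, under the 3,090 units limit; a current General Permit is held; the facility's floor area is 1,750 m², less than the 2,250 m² limit). But: (h) applies — the coverage ratio is 59%, under the 73% limit. (i) is triggered (discharge temperature exceeds 35 °C), but is overridden by (j): (j) operates — a current Tier 1 Registration is held. (k) would limit (j) — the compliance score is 83 points, meeting the 81 points threshold — but (l) sets (k) aside: (l) operates — a current Tier G Registration is held. (m) is engaged (a current Provisional Declaration is held), but is itself disapplied by (n): (n) operates against (m): a current Annual Clearance is held. Exception (b) does not apply.
Exception (c) does not apply: the facility's operating hours per week are 108, not below 88.
Exception (d) is satisfied on its face — the reportable unit count is 7, less than the 8 limit; discharge is routed to a licensed treatment works; the facility operates on a batch process. However, paragraphs (o)–(p) must be considered: (o) operates against (d): the baseline figure is 188, less than the 219 limit. (p) is not engaged (the laundry is more than 200 m from any designated waterway), so (o) stands. Exception (d) does not apply.
Exception (e) does not apply: average daily discharge volume is 1400 litres, not below 1310 litres.
No exception applies. The general rule governs.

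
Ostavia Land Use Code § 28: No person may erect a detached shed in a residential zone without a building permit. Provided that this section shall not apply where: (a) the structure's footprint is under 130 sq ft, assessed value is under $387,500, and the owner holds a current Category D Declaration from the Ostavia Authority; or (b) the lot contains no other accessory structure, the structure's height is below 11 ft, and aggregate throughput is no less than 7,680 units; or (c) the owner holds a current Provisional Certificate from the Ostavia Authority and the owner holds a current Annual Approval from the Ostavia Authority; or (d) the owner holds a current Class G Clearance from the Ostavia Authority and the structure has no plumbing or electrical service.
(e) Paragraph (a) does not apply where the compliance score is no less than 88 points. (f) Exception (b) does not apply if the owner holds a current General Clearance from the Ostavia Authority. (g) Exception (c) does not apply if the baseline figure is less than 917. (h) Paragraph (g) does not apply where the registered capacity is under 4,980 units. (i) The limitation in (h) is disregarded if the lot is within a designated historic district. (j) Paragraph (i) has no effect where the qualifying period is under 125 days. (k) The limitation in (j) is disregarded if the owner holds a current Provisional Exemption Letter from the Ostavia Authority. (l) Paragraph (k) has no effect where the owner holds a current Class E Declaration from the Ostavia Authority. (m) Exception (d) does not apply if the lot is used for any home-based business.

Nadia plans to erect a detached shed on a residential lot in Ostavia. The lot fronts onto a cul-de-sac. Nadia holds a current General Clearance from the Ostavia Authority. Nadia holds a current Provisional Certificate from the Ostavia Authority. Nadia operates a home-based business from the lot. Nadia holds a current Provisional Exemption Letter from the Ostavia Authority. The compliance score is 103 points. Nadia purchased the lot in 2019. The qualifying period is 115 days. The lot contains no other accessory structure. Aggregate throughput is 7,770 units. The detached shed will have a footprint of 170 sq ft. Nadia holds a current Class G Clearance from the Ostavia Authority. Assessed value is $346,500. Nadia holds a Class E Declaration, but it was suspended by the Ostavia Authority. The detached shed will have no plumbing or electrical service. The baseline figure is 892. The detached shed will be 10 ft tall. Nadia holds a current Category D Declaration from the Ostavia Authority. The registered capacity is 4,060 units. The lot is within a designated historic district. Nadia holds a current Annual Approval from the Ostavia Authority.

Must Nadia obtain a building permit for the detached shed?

Yes — Nadia must obtain a building permit.

Exception (a) does not apply: the structure's footprint is 170 sq ft, not under 130 sq ft.
Exception (b)'s conditions are all satisfied: the lot has no other accessory structure; the structure's height is 10 ft, below the 11 ft limit; aggregate throughput is 7,770 units, meeting the 7,680 units threshold. But applying paragraph (f): (f) operates against (b): a current General Clearance is held. (b) is therefore removed.
All of (c)'s requirements are met (a current Provisional Certificate is held; a current Annual Approval is held). Turning to paragraphs (g)–(l): (g) operates against (c): the baseline figure is 892, less than the 917 limit. (h) would limit (g) — the registered capacity is 4,060 units, under the 4,980 units limit — but (i) sets (h) aside: (i) applies — the lot is in a historic district. (j) would limit (i) — the qualifying period is 115 days, under the 125 days limit — but (k) sets (j) aside: (k) operates against (j): a current Provisional Exemption Letter is held. (l), which would lift (k), is inapplicable — no current Class E Declaration is held. So (c) is unavailable.
Exception (d) is satisfied on its face — a current Class G Clearance is held; there is no plumbing or electrical service. Turning to paragraph (m): (m) operates against (d): a home-based business operates on the lot. Exception (d) does not apply.
No exception is made out. Nadia falls within the general rule.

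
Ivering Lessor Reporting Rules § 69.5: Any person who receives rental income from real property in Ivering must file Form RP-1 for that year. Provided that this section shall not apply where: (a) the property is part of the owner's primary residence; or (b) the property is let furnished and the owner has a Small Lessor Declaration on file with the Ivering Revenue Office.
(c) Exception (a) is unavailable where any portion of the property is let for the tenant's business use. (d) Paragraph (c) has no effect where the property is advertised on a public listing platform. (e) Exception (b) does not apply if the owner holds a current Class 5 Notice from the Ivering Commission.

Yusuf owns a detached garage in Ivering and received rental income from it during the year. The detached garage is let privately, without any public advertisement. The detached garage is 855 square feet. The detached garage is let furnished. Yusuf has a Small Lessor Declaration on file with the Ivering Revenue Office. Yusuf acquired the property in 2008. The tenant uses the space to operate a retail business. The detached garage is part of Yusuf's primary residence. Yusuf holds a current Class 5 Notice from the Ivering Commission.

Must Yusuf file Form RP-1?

Yes — Yusuf must file Form RP-1.

Exception (a) is satisfied on its face — the detached garage is part of the primary residence. But applying paragraphs (c)–(d): (c) operates against (a): the space is let for business use. (d) is inapplicable (the property is let privately without advertisement), so (c) stands. (a) is therefore removed.
Exception (b)'s conditions are all satisfied: the property is let furnished; a Small Lessor Declaration is on file. Turning to paragraph (e): (e) operates against (b): a current Class 5 Notice is held. So (b) is unavailable.
None of the exceptions is available; § 69.5 applies in full.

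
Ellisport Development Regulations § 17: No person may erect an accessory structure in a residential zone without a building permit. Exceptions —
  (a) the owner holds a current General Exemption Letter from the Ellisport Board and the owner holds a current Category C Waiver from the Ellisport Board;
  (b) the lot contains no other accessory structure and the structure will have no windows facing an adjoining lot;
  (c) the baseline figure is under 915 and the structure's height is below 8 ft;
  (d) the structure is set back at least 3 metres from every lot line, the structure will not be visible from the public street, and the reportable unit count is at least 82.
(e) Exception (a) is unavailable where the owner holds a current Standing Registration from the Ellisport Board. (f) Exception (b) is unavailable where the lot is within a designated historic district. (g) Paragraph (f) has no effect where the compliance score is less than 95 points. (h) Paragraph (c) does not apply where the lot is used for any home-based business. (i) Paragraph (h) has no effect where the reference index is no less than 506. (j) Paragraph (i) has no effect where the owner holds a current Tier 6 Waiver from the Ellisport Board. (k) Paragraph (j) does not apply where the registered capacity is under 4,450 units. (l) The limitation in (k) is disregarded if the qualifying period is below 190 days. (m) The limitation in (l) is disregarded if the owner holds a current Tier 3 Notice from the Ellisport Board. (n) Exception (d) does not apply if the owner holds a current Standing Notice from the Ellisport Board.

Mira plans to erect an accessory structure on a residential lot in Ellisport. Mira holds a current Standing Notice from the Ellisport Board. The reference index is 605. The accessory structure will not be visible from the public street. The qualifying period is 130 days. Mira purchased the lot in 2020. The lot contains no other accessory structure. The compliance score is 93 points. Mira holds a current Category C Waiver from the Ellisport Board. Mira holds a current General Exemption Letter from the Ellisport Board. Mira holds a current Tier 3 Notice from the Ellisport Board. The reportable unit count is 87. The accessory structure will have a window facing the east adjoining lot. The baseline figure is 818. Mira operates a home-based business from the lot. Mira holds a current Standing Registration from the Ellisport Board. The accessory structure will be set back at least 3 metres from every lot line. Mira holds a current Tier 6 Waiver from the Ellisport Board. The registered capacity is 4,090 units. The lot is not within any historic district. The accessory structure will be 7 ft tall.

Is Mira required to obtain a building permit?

No — exception (c) applies; Mira does not need a building permit.

Exception (a)'s conditions are all satisfied: a current General Exemption Letter is held; a current Category C Waiver is held. But: (e) operates against (a): a current Standing Registration is held. So (a) is unavailable.
Exception (b) requires that the structure will have no windows facing an adjoining lot; but a window faces an adjoining lot, so (b) is unavailable.
Exception (c): the baseline figure is 818, under the 915 limit; the structure's height is 7 ft, below the 8 ft limit — every condition holds. As to paragraphs (h)–(m): (h) would limit (c) — a home-based business operates on the lot — but (i) sets (h) aside: (i) is engaged — the reference index is 605, meeting the 506 threshold. (j) is engaged (a current Tier 6 Waiver is held), but is displaced by (k): (k) operates against (j): the registered capacity is 4,090 units, under the 4,450 units limit. (l) would limit (k) — the qualifying period is 130 days, below the 190 days limit — but (m) sets (l) aside: (m) is engaged — a current Tier 3 Notice is held. So (c) applies.
All of (d)'s requirements are met (the setback is at least 3 m on every side; the structure will not be visible from the street; the reportable unit count is 87, meeting the 82 threshold). But applying paragraph (n): (n) applies — a current Standing Notice is held. So (d) is unavailable.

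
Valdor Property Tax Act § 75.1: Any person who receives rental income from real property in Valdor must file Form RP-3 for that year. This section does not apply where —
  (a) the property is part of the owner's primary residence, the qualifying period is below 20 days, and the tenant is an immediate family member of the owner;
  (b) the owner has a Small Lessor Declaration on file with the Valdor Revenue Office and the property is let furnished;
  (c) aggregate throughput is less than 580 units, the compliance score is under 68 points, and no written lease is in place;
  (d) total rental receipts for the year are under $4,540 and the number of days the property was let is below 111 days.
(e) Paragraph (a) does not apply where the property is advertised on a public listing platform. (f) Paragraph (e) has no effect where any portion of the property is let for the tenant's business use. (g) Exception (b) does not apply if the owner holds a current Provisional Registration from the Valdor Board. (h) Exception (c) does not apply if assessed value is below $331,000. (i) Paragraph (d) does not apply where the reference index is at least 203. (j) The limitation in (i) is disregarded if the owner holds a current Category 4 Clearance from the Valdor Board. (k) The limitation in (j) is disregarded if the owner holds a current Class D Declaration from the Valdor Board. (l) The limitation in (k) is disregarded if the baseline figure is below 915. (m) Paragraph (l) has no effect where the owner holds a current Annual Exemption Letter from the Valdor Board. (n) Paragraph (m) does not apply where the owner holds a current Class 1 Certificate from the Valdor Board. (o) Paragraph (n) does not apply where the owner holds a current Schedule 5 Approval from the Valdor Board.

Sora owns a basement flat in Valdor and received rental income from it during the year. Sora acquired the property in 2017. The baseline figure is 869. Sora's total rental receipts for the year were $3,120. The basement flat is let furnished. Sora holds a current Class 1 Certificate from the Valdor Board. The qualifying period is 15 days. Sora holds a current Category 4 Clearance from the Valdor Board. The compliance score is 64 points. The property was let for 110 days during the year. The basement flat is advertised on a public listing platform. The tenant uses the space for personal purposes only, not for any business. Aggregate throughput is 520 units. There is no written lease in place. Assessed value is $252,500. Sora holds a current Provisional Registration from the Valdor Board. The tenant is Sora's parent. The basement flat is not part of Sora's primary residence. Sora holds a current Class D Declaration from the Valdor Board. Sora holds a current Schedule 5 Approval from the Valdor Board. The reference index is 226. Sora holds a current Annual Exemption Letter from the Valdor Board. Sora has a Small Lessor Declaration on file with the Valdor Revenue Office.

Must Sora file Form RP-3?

Exception (a) fails — the basement flat is not part of the primary residence.
All of (b)'s requirements are met (a Small Lessor Declaration is on file; the property is let furnished). Turning to paragraph (g): (g) applies — a current Provisional Registration is held. (b) is therefore removed.
Exception (c) is satisfied on its face — aggregate throughput is 520 units, less than the 580 units limit; the compliance score is 64 points, under the 68 points limit; there is no written lease. But applying paragraph (h): (h) operates against (c): assessed value is $252,500, below the $331,000 limit. Exception (c) does not apply.
Exception (d): total rental receipts for the year are $3,120, under the $4,540 limit; the number of days the property was let is 110 days, below the 111 days limit — every condition holds. However, paragraphs (i)–(o) must be considered: (i) operates — the reference index is 226, meeting the 203 threshold. (j) would limit (i) — a current Category 4 Clearance is held — but (k) sets (j) aside: (k) applies — a current Class D Declaration is held. (l) is triggered (the baseline figure is 869, below the 915 limit), but is set aside by (m): (m) operates against (l): a current Annual Exemption Letter is held. (n) is triggered (a current Class 1 Certificate is held), but is overridden by (o): (o) operates against (n): a current Schedule 5 Approval is held. Exception (d) does not apply.
No exception applies. The general rule governs.

Yes — Sora must file Form RP-3.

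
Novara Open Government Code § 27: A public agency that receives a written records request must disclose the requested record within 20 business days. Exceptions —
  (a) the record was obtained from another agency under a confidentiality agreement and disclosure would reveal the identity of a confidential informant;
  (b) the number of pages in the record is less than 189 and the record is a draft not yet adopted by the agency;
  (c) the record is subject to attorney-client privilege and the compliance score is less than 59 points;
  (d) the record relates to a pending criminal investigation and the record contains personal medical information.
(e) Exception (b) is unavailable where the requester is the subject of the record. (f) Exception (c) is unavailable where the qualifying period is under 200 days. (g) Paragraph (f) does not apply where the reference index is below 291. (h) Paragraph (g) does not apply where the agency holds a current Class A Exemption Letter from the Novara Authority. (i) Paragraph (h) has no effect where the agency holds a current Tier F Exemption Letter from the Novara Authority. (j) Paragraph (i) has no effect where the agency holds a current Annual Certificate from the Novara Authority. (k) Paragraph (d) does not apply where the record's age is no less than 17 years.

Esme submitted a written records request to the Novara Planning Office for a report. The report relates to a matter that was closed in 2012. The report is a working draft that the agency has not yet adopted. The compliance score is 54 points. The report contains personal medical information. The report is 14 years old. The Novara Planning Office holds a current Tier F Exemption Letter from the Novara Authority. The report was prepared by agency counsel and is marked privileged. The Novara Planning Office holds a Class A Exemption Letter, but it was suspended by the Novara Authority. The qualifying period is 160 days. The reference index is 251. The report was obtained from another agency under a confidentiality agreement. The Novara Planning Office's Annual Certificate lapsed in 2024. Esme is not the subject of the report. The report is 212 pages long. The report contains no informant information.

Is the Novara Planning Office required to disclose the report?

Exception (a) requires that disclosure would reveal the identity of a confidential informant; but the report contains no informant information, so (a) is unavailable.
Exception (b) requires that the number of pages in the record is less than 189; but the number of pages in the record is 212, not less than 189, so (b) is unavailable.
Exception (c) is satisfied on its face — the report is privileged; the compliance score is 54 points, less than the 59 points limit. Applying paragraphs (f)–(j): (f) applies (the qualifying period is 160 days, under the 200 days limit), but is displaced by (g): (g) applies — the reference index is 251, below the 291 limit. (h) is not triggered (no current Class A Exemption Letter is held), so (g) stands. So (c) applies.
Exception (d) fails — the report relates to a closed matter.

No — exception (c) applies; the Novara Planning Office is not required to disclose the report.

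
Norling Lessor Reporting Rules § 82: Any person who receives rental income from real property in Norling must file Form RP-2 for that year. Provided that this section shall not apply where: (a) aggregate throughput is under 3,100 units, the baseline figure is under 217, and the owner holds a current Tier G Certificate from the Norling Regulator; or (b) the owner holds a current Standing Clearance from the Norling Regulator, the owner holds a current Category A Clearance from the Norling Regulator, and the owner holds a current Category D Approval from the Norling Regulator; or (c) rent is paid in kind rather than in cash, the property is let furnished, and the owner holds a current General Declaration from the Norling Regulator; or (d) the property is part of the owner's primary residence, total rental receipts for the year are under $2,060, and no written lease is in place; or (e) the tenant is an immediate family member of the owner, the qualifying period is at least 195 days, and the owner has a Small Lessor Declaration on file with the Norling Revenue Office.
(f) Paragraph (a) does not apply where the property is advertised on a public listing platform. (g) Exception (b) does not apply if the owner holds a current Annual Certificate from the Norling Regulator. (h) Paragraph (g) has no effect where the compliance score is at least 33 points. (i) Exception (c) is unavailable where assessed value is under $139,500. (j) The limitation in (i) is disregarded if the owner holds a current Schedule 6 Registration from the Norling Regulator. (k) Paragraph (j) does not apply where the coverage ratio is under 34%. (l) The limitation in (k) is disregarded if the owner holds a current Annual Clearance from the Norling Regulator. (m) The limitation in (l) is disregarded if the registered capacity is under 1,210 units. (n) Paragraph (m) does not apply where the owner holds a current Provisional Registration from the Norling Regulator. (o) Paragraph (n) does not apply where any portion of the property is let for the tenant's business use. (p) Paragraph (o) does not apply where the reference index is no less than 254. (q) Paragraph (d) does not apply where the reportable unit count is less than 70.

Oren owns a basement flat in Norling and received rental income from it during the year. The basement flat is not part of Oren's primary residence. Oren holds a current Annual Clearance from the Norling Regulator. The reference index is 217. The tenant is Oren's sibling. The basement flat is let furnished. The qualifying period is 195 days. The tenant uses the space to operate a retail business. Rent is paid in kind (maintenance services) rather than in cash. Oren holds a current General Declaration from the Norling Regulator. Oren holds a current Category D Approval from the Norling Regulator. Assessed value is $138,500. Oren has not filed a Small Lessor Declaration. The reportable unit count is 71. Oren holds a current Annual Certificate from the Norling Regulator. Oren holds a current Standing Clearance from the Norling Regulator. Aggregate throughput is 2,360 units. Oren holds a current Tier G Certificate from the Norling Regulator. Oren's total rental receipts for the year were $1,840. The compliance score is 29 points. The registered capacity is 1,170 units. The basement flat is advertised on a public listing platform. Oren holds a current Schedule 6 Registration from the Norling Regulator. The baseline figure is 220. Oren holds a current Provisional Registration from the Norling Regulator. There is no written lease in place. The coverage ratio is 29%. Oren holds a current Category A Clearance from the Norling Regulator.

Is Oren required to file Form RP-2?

Yes — Oren must file Form RP-2.

Exception (a) requires that the baseline figure is under 217; but the baseline figure is 220, not under 217, so (a) is unavailable.
Exception (b)'s conditions are all satisfied: a current Standing Clearance is held; a current Category A Clearance is held; a current Category D Approval is held. Turning to paragraphs (g)–(h): (g) operates against (b): a current Annual Certificate is held. (h) does not operate here (the compliance score is 29 points, short of 33 points), so (g) stands. So (b) is unavailable.
Exception (c): rent is paid in kind; the property is let furnished; a current General Declaration is held — every condition holds. But applying paragraphs (i)–(p): (i) operates — assessed value is $138,500, under the $139,500 limit. (j) is triggered (a current Schedule 6 Registration is held), but is set aside by (k): (k) is engaged — the coverage ratio is 29%, under the 34% limit. (l) applies (a current Annual Clearance is held), but is itself disapplied by (m): (m) operates against (l): the registered capacity is 1,170 units, under the 1,210 units limit. (n) operates (a current Provisional Registration is held), but is itself disapplied by (o): (o) operates against (n): the space is let for business use. (p) is not engaged (the reference index is 217, short of 254), so (o) stands. Exception (c) does not apply.
Exception (d) fails — the basement flat is not part of the primary residence.
Exception (e) does not apply: no Small Lessor Declaration is on file.
None of the exceptions is available; § 82 applies in full.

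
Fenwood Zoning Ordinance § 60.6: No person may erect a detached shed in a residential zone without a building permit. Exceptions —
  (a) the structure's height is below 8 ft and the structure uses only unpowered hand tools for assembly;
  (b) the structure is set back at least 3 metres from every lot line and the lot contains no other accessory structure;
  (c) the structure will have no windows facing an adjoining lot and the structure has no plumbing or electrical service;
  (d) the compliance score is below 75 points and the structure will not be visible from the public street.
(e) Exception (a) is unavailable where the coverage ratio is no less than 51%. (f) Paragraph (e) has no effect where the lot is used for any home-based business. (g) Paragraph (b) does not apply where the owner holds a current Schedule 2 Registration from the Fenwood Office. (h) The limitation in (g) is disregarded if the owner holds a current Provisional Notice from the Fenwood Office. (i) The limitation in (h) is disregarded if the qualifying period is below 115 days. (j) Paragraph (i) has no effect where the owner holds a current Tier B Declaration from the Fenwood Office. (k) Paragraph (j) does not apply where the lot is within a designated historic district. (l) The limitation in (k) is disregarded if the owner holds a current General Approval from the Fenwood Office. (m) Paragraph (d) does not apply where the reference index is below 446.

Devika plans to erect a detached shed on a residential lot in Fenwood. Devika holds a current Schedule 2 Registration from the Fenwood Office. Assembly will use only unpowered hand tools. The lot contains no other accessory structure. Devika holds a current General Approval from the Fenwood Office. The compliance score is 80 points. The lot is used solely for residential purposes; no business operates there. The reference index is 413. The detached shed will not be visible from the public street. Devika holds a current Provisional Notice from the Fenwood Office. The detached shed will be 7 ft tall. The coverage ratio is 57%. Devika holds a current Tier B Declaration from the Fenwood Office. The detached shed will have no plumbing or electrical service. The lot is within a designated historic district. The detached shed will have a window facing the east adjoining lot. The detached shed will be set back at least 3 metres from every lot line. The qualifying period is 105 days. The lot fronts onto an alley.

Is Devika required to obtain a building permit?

No — exception (b) applies; Devika does not need a building permit.

All of (a)'s requirements are met (the structure's height is 7 ft, below the 8 ft limit; assembly uses only hand tools). However, paragraphs (e)–(f) must be considered: (e) applies — the coverage ratio is 57%, meeting the 51% threshold. (f), which would lift (e), is not triggered — the lot is solely residential. (a) is therefore removed.
Exception (b) is satisfied on its face — the setback is at least 3 m on every side; the lot has no other accessory structure. Applying paragraphs (g)–(l): (g) would limit (b) — a current Schedule 2 Registration is held — but (h) sets (g) aside: (h) is engaged — a current Provisional Notice is held. (i) would limit (h) — the qualifying period is 105 days, below the 115 days limit — but (j) sets (i) aside: (j) operates against (i): a current Tier B Declaration is held. (k) operates (the lot is in a historic district), but is itself disapplied by (l): (l) operates — a current General Approval is held. So (b) applies.
Exception (c) does not apply: a window faces an adjoining lot.
Exception (d) does not apply: the compliance score is 80 points, not below 75 points.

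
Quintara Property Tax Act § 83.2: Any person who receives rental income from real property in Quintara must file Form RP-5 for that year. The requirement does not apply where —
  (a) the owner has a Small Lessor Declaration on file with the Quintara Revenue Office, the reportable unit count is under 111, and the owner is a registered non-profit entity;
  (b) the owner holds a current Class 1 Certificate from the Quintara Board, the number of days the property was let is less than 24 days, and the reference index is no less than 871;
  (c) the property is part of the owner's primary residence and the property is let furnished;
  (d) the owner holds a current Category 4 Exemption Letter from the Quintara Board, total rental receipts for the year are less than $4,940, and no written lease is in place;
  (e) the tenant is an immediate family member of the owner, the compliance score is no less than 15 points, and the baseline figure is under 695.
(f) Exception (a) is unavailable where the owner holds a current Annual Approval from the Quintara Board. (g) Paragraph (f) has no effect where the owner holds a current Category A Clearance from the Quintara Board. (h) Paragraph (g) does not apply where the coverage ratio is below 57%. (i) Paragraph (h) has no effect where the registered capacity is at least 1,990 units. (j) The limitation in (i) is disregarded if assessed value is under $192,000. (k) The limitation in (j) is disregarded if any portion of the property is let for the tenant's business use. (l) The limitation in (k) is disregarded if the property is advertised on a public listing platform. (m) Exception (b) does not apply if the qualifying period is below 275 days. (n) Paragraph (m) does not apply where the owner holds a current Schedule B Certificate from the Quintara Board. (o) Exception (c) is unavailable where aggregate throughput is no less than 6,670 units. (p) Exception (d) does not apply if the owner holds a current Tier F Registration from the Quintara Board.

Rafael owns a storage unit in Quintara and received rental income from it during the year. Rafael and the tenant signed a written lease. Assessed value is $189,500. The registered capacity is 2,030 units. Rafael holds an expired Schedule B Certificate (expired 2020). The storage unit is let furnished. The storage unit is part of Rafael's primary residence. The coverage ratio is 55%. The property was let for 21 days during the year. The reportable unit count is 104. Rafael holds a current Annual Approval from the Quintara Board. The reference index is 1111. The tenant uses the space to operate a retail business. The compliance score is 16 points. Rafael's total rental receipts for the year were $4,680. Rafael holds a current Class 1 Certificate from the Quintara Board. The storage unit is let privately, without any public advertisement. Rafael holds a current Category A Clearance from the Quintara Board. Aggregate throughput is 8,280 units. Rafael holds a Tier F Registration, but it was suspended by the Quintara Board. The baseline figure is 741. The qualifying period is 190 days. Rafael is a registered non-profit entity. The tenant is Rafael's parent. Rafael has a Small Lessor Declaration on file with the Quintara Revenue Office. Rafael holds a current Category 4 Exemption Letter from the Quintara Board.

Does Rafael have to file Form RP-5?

No — exception (a) applies; Rafael is not required to file Form RP-5.

All of (a)'s requirements are met (a Small Lessor Declaration is on file; the reportable unit count is 104, under the 111 limit; Rafael is a registered non-profit). Applying paragraphs (f)–(l): (f) would limit (a) — a current Annual Approval is held — but (g) sets (f) aside: (g) operates against (f): a current Category A Clearance is held. (h) would limit (g) — the coverage ratio is 55%, below the 57% limit — but (i) sets (h) aside: (i) operates against (h): the registered capacity is 2,030 units, meeting the 1,990 units threshold. (j) applies (assessed value is $189,500, under the $192,000 limit), but yields to (k): (k) operates — the space is let for business use. (l), which would lift (k), is inapplicable — the property is let privately without advertisement. So (a) applies.
Exception (b): a current Class 1 Certificate is held; the number of days the property was let is 21 days, less than the 24 days limit; the reference index is 1,111, meeting the 871 threshold — every condition holds. But applying paragraphs (m)–(n): (m) is triggered — the qualifying period is 190 days, below the 275 days limit. (n), which would lift (m), does not operate here — no current Schedule B Certificate is held. Exception (b) does not apply.
Exception (c)'s conditions are all satisfied: the storage unit is part of the primary residence; the property is let furnished. But applying paragraph (o): (o) operates against (c): aggregate throughput is 8,280 units, meeting the 6,670 units threshold. (c) is therefore removed.
Exception (d) does not apply: a written lease is in place.
Exception (e) fails — the baseline figure is 741, not under 695.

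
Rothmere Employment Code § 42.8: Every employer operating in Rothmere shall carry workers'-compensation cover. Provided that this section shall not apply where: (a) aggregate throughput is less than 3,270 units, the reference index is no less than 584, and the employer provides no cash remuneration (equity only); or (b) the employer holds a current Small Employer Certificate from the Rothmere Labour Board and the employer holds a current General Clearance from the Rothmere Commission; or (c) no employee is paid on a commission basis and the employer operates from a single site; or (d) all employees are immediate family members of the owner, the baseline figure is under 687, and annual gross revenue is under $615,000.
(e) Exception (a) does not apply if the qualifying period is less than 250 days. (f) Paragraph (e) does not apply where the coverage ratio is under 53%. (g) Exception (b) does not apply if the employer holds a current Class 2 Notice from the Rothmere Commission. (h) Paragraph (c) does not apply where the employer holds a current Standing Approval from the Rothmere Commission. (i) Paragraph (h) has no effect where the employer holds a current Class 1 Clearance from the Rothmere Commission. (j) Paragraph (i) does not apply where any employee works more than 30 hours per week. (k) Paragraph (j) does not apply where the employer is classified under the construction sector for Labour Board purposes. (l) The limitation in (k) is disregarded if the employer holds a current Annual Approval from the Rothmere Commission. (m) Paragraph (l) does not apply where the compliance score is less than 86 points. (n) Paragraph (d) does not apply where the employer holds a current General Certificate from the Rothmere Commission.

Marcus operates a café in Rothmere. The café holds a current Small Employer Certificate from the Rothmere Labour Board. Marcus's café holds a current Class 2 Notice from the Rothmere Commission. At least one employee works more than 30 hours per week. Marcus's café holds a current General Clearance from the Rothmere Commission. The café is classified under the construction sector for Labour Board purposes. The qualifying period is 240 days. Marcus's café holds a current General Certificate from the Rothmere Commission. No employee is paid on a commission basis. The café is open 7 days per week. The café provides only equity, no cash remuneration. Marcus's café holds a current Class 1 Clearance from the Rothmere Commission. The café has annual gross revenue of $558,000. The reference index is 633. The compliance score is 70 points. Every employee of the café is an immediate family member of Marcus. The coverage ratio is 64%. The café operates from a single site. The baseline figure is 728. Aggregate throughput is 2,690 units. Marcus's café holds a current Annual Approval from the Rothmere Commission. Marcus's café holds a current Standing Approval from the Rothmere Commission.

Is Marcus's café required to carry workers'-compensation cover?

Exception (a): aggregate throughput is 2,690 units, less than the 3,270 units limit; the reference index is 633, meeting the 584 threshold; remuneration is equity-only — every condition holds. Turning to paragraphs (e)–(f): (e) operates against (a): the qualifying period is 240 days, less than the 250 days limit. (f) is inapplicable (the coverage ratio is 64%, not under 53%), so (e) stands. (a) is therefore removed.
Exception (b)'s conditions are all satisfied: a current Small Employer Certificate is held; a current General Clearance is held. But applying paragraph (g): (g) operates — a current Class 2 Notice is held. So (b) is unavailable.
Exception (c): no employee is paid on commission; the employer operates from a single site — every condition holds. As to paragraphs (h)–(m): (h) is triggered (a current Standing Approval is held), but is displaced by (i): (i) operates against (h): a current Class 1 Clearance is held. (j) is triggered (at least one employee exceeds 30 hours/week), but yields to (k): (k) operates — the café is classified under the construction sector. (l) is triggered (a current Annual Approval is held), but is set aside by (m): (m) is engaged — the compliance score is 70 points, less than the 86 points limit. Exception (c) stands.
Exception (d) fails — the baseline figure is 728, not under 687.

No — exception (c) applies; Marcus's café is not required to carry workers'-compensation cover.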